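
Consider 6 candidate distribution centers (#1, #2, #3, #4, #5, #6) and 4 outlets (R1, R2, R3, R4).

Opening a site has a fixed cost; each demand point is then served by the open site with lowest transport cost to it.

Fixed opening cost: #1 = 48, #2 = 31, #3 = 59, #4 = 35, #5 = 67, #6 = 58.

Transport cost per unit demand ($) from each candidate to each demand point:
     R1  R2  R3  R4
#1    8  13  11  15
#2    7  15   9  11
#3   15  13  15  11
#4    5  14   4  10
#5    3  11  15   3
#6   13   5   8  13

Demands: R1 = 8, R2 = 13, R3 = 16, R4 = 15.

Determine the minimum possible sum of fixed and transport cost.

358

Open {#4, #5, #6}: assign each demand point to its cheapest open site.
  R1→#5 8×3=24, R2→#6 13×5=65, R3→#4 16×4=64, R4→#5 15×3=45
  transport cost 198, fixed 160 → total 358.
Compare {#4, #5}: transport cost 276 + fixed 102 = 378.
Compare {#5, #6}: transport cost 262 + fixed 125 = 387.
Compare {#2, #4, #5, #6}: transport cost 198 + fixed 191 = 389.
All other subsets cost ≥ 378. Minimum total cost: 358.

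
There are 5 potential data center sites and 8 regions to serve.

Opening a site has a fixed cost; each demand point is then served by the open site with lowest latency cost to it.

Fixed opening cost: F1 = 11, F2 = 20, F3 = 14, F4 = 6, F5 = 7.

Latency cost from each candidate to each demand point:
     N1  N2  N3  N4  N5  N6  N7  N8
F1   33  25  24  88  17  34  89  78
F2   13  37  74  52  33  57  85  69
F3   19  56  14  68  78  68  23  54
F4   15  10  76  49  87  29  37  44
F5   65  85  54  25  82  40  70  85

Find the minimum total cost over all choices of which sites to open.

Open {F1, F3, F4, F5}: assign each demand point to its cheapest open site.
  N1→F4 15, N2→F4 10, N3→F3 14, N4→F5 25, N5→F1 17, N6→F4 29, N7→F3 23, N8→F4 44
  latency cost 177, fixed 38 → total 215.
Compare {F1, F4, F5}: latency cost 201 + fixed 24 = 225.
Compare {F1, F3, F4}: latency cost 201 + fixed 31 = 232.
Compare {F1, F2, F3, F4, F5}: latency cost 175 + fixed 58 = 233.
All other subsets cost ≥ 225. Minimum total cost: 215.

215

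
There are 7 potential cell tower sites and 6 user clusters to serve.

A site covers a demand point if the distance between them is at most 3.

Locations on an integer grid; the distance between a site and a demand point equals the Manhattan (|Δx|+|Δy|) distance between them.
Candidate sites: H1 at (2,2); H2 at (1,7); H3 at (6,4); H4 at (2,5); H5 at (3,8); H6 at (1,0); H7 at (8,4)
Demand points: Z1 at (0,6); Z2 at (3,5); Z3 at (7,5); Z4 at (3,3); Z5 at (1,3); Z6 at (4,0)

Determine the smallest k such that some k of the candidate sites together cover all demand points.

3

Coverage sets (demand points within 3 of each site):
  H1: {Z4, Z5}
  H2: {Z1}
  H3: {Z3}
  H4: {Z1, Z2, Z4, Z5}
  H5: {Z2}
  H6: {Z5, Z6}
  H7: {Z3}
No 2 sites suffice: every size-2 union leaves at least one demand point uncovered.
But {H3, H4, H6} covers everything, so the minimum is 3.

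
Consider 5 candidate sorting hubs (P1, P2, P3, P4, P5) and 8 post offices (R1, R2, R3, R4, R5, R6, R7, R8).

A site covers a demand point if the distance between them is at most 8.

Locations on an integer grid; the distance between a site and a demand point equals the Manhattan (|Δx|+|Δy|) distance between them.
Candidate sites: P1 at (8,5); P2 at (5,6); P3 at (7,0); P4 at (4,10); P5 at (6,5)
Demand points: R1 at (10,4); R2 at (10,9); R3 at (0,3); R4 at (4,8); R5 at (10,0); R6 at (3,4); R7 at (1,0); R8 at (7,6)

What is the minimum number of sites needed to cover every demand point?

Coverage sets (demand points within 8 of each site):
  P1: {R1, R2, R4, R5, R6, R8}
  P2: {R1, R2, R3, R4, R6, R8}
  P3: {R1, R5, R6, R7, R8}
  P4: {R2, R4, R6, R8}
  P5: {R1, R2, R3, R4, R6, R8}
No single site covers all 8 demand points.
But {P2, P3} covers everything, so the minimum is 2.

2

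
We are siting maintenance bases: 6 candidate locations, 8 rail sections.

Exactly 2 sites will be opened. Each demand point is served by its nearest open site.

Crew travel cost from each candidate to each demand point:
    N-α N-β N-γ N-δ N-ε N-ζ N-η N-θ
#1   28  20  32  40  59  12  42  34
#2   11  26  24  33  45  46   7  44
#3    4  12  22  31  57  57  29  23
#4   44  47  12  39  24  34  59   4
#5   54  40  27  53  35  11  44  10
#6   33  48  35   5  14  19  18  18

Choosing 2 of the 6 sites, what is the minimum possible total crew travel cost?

Open {#3, #6}.
  N-α→#3 4, N-β→#3 12, N-γ→#3 22, N-δ→#6 5, N-ε→#6 14, N-ζ→#6 19, N-η→#6 18, N-θ→#6 18  ⇒ total 112.
Compare {#2, #6}: total 124.
Compare {#1, #6}: total 147.
No size-2 selection does better; minimum is 112.

112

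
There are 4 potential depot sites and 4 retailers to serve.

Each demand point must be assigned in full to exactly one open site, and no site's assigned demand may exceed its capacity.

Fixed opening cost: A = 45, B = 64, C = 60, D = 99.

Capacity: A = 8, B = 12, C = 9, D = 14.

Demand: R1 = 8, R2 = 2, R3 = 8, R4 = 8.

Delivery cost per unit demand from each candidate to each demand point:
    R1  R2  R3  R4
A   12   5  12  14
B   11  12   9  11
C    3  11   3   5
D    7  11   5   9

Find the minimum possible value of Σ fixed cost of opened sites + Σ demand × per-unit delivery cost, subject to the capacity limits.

Open {B, C, D}; cheapest assignment that respects the capacities:
  B (cap 12, load 8): R4 — cost 8×11 = 88
  C (cap 9, load 8): R1 — cost 8×3 = 24
  D (cap 14, load 10): R2, R3 — cost 2×11 + 8×5 = 62
  Shipping 174, fixed 223 → total 397.
  Any other capacity-feasible assignment to {B, C, D} ships for at least 174.
Compare {A, B, C}: its best feasible assignment gives total 401.
Compare {A, C, D}: its best feasible assignment gives total 402.
Every other set of open sites that can feasibly serve all demand totals ≥ 401 even under its best assignment. Minimum: 397.

397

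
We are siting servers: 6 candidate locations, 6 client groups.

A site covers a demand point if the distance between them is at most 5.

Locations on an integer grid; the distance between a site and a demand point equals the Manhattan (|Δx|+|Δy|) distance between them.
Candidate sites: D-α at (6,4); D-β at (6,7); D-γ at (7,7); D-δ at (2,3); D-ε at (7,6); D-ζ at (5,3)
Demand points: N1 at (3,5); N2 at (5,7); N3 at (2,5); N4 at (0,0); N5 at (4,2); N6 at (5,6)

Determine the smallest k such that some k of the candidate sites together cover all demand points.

2

Coverage sets (demand points within 5 of each site):
  D-α: {N1, N2, N3, N5, N6}
  D-β: {N1, N2, N6}
  D-γ: {N2, N6}
  D-δ: {N1, N3, N4, N5}
  D-ε: {N1, N2, N6}
  D-ζ: {N1, N2, N3, N5, N6}
No single site covers all 6 demand points.
But {D-α, D-δ} covers everything, so the minimum is 2.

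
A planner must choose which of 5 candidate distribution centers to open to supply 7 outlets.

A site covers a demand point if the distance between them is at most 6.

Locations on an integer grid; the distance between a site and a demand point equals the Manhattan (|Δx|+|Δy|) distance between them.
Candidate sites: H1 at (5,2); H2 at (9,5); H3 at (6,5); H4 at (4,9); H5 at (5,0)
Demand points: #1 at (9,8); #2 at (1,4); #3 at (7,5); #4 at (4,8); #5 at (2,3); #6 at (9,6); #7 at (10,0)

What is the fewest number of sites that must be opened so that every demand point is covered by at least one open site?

2

Coverage sets (demand points within 6 of each site):
  H1: {#2, #3, #5}
  H2: {#1, #3, #6, #7}
  H3: {#1, #2, #3, #4, #5, #6}
  H4: {#1, #4}
  H5: {#5, #7}
No single site covers all 7 demand points.
But {H2, H3} covers everything, so the minimum is 2.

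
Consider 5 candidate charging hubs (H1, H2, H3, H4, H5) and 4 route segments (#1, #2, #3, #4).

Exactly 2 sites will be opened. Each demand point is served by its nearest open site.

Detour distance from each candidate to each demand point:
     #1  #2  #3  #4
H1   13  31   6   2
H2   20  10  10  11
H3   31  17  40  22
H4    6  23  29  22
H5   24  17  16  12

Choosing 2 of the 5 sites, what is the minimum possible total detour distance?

31

Open {H1, H2}.
  #1→H1 13, #2→H2 10, #3→H1 6, #4→H1 2  ⇒ total 31.
Compare {H1, H4}: total 37.
Compare {H2, H4}: total 37.
No size-2 selection does better; minimum is 31.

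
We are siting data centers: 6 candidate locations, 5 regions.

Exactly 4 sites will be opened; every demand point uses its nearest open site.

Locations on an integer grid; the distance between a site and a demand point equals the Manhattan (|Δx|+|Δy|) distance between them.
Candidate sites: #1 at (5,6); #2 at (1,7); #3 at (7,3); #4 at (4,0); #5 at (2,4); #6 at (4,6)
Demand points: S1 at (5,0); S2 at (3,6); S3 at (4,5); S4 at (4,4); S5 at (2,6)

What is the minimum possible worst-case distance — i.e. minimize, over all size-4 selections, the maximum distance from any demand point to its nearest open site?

Open {#1, #2, #4, #5}.
  Farthest demand point is S2 at distance 2 (to #1); all others are ≤ 2.
With {#1, #2, #4, #6} the worst case is 2.
With {#1, #3, #4, #5} the worst case is 2.
No size-4 selection achieves below 2.

2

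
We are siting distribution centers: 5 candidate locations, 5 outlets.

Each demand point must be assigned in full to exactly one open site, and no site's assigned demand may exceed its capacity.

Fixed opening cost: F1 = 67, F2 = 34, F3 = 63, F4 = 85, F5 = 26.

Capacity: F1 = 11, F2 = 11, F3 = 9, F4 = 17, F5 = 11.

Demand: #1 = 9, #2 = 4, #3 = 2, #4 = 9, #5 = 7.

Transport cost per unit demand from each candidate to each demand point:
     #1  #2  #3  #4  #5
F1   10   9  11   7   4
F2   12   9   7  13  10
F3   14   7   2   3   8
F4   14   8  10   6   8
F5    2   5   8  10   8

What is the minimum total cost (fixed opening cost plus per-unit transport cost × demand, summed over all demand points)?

281

Open {F1, F3, F5}; cheapest assignment that respects the capacities:
  F1 (cap 11, load 11): #2, #5 — cost 4×9 + 7×4 = 64
  F3 (cap 9, load 9): #4 — cost 9×3 = 27
  F5 (cap 11, load 11): #1, #3 — cost 9×2 + 2×8 = 34
  Shipping 125, fixed 156 → total 281.
  Any other capacity-feasible assignment to {F1, F3, F5} ships for at least 125.
Compare {F2, F3, F5}: its best feasible assignment gives total 290.
Compare {F1, F2, F3, F5}: its best feasible assignment gives total 313.
Every other set of open sites that can feasibly serve all demand totals ≥ 290 even under its best assignment. Minimum: 281.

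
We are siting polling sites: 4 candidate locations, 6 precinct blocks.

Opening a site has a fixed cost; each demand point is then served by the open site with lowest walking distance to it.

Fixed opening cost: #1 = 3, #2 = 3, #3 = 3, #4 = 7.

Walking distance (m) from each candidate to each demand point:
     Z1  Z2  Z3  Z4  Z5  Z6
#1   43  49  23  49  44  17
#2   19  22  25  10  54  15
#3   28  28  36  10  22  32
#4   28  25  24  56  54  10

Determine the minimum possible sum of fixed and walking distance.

119

Open {#2, #3}: assign each demand point to its cheapest open site.
  Z1→#2 19, Z2→#2 22, Z3→#2 25, Z4→#2 10, Z5→#3 22, Z6→#2 15
  walking distance 113, fixed 6 → total 119.
Compare {#1, #2, #3}: walking distance 111 + fixed 9 = 120.
Compare {#2, #3, #4}: walking distance 107 + fixed 13 = 120.
Compare {#1, #2, #3, #4}: walking distance 106 + fixed 16 = 122.
All other subsets cost ≥ 120. Minimum total cost: 119.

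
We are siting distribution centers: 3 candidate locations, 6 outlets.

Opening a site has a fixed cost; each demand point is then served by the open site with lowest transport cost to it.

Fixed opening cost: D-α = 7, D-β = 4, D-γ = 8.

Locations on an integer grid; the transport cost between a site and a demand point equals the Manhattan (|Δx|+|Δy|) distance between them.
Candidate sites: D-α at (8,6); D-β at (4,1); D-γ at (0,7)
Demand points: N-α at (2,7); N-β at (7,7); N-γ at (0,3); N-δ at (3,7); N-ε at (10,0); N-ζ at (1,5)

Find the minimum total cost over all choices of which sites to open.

37

Open {D-α, D-γ}: assign each demand point to its cheapest open site.
  N-α→D-γ 2, N-β→D-α 2, N-γ→D-γ 4, N-δ→D-γ 3, N-ε→D-α 8, N-ζ→D-γ 3
  transport cost 22, fixed 15 → total 37.
Compare {D-β, D-γ}: transport cost 26 + fixed 12 = 38.
Compare {D-α, D-β, D-γ}: transport cost 21 + fixed 19 = 40.
Compare {D-γ}: transport cost 36 + fixed 8 = 44.
All other subsets cost ≥ 38. Minimum total cost: 37.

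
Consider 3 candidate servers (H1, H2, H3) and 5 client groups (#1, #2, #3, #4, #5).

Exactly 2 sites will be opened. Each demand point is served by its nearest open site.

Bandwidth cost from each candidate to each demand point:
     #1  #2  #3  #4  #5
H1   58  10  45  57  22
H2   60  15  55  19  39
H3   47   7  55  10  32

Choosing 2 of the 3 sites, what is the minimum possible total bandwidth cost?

131

Open {H1, H3}.
  #1→H3 47, #2→H3 7, #3→H1 45, #4→H3 10, #5→H1 22  ⇒ total 131.
Compare {H2, H3}: total 151.
Compare {H1, H2}: total 154.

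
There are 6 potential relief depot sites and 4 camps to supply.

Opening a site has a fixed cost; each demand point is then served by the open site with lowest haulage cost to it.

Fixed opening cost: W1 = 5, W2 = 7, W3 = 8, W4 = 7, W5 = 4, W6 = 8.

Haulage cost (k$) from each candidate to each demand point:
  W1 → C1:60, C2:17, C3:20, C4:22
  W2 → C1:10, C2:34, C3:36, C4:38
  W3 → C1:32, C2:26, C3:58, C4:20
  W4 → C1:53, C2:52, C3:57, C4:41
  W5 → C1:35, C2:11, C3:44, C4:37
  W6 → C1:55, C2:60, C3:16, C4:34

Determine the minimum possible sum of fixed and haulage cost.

79

Open {W1, W2, W5}: assign each demand point to its cheapest open site.
  C1→W2 10, C2→W5 11, C3→W1 20, C4→W1 22
  haulage cost 63, fixed 16 → total 79.
Compare {W1, W2}: haulage cost 69 + fixed 12 = 81.
Compare {W1, W2, W5, W6}: haulage cost 59 + fixed 24 = 83.
Compare {W2, W3, W5, W6}: haulage cost 57 + fixed 27 = 84.
All other subsets cost ≥ 81. Minimum total cost: 79.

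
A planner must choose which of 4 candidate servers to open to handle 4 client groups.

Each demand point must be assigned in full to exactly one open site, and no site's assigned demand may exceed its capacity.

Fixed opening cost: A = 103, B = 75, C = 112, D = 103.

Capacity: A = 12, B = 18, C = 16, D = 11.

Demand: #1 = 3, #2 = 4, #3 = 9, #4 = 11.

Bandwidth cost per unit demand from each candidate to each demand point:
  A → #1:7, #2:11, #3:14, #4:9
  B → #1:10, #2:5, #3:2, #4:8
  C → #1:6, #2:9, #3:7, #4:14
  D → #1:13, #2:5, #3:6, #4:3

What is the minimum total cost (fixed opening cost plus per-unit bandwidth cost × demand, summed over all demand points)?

279

Open {B, D}; cheapest assignment that respects the capacities:
  B (cap 18, load 16): #1, #2, #3 — cost 3×10 + 4×5 + 9×2 = 68
  D (cap 11, load 11): #4 — cost 11×3 = 33
  Shipping 101, fixed 178 → total 279.
  Any other capacity-feasible assignment to {B, D} ships for at least 101.
Compare {A, B}: its best feasible assignment gives total 345.
Compare {C, D}: its best feasible assignment gives total 365.
Every other set of open sites that can feasibly serve all demand totals ≥ 345 even under its best assignment. Minimum: 279.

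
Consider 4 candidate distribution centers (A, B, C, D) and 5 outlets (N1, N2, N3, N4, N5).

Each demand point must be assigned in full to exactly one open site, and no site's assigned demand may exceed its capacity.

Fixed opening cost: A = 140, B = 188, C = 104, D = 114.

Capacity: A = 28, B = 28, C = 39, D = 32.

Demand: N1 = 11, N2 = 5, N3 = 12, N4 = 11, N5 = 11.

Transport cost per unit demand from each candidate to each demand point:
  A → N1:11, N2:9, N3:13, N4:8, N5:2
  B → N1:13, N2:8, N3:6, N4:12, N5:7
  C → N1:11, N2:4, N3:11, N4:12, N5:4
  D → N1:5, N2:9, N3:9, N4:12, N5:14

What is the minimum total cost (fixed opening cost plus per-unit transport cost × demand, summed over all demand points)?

Open {A, D}; cheapest assignment that respects the capacities:
  A (cap 28, load 27): N2, N4, N5 — cost 5×9 + 11×8 + 11×2 = 155
  D (cap 32, load 23): N1, N3 — cost 11×5 + 12×9 = 163
  Shipping 318, fixed 254 → total 572.
  Any other capacity-feasible assignment to {A, D} ships for at least 318.
Compare {C, D}: its best feasible assignment gives total 577.
Compare {A, C}: its best feasible assignment gives total 627.
Every other set of open sites that can feasibly serve all demand totals ≥ 577 even under its best assignment. Minimum: 572.

572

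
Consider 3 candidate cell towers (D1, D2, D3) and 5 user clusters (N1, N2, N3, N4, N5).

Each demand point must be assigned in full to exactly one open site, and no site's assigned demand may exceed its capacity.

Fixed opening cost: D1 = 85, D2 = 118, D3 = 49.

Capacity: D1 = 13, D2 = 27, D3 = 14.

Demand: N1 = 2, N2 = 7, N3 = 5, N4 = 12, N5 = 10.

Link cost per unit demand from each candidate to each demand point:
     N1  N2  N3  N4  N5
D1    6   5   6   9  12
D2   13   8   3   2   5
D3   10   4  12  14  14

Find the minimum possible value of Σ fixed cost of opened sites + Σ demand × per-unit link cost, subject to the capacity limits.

Open {D2, D3}; cheapest assignment that respects the capacities:
  D2 (cap 27, load 27): N3, N4, N5 — cost 5×3 + 12×2 + 10×5 = 89
  D3 (cap 14, load 9): N1, N2 — cost 2×10 + 7×4 = 48
  Shipping 137, fixed 167 → total 304.
  Any other capacity-feasible assignment to {D2, D3} ships for at least 137.
Compare {D1, D2}: its best feasible assignment gives total 339.
Compare {D1, D2, D3}: its best feasible assignment gives total 381.
Every other set of open sites that can feasibly serve all demand totals ≥ 339 even under its best assignment. Minimum: 304.

304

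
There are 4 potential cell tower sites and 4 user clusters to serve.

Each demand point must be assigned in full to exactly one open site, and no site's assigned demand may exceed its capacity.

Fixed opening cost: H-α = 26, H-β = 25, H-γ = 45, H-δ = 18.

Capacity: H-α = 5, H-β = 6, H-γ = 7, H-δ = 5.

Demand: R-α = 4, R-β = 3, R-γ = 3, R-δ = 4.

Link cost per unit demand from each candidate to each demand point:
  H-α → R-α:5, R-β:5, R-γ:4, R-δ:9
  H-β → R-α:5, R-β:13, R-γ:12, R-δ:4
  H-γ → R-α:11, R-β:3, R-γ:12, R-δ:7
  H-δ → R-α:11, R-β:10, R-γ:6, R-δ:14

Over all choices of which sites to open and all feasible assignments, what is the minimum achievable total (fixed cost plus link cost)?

163

Open {H-β, H-γ, H-δ}; cheapest assignment that respects the capacities:
  H-β (cap 6, load 4): R-α — cost 4×5 = 20
  H-γ (cap 7, load 7): R-β, R-δ — cost 3×3 + 4×7 = 37
  H-δ (cap 5, load 3): R-γ — cost 3×6 = 18
  Shipping 75, fixed 88 → total 163.
  Any other capacity-feasible assignment to {H-β, H-γ, H-δ} ships for at least 75.
Compare {H-α, H-γ, H-δ}: its best feasible assignment gives total 164.
Compare {H-α, H-β, H-γ}: its best feasible assignment gives total 165.
Every other set of open sites that can feasibly serve all demand totals ≥ 164 even under its best assignment. Minimum: 163.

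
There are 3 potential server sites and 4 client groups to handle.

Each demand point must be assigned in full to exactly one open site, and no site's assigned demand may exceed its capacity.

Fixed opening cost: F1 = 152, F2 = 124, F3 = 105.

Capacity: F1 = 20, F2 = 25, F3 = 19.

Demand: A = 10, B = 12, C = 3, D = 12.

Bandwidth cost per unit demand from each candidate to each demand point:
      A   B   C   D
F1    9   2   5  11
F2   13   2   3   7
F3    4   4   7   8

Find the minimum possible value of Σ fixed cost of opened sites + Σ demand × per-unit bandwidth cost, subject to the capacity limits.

398

Open {F2, F3}; cheapest assignment that respects the capacities:
  F2 (cap 25, load 24): B, D — cost 12×2 + 12×7 = 108
  F3 (cap 19, load 13): A, C — cost 10×4 + 3×7 = 61
  Shipping 169, fixed 229 → total 398.
  Any other capacity-feasible assignment to {F2, F3} ships for at least 169.
Compare {F1, F2}: its best feasible assignment gives total 489.
Compare {F1, F2, F3}: its best feasible assignment gives total 538.
Every other set of open sites that can feasibly serve all demand totals ≥ 489 even under its best assignment. Minimum: 398.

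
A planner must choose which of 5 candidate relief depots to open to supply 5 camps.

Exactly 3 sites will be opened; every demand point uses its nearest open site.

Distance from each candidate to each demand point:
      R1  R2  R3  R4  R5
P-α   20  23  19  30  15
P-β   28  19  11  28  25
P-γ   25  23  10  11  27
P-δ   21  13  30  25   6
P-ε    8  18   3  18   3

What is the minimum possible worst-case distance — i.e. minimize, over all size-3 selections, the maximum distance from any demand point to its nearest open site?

Open {P-γ, P-δ, P-ε}.
  Farthest demand point is R2 at distance 13 (to P-δ); all others are ≤ 13.
With {P-α, P-β, P-ε} the worst case is 18.
With {P-α, P-γ, P-ε} the worst case is 18.
No size-3 selection achieves below 13.

13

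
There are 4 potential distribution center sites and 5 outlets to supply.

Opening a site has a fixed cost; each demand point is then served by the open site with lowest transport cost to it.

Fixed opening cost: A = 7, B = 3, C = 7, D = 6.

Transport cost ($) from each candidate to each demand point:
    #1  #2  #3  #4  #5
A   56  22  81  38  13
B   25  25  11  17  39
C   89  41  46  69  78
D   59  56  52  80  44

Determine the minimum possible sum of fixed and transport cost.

Open {A, B}: assign each demand point to its cheapest open site.
  #1→B 25, #2→A 22, #3→B 11, #4→B 17, #5→A 13
  transport cost 88, fixed 10 → total 98.
Compare {A, B, D}: transport cost 88 + fixed 16 = 104.
Compare {A, B, C}: transport cost 88 + fixed 17 = 105.
Compare {A, B, C, D}: transport cost 88 + fixed 23 = 111.
All other subsets cost ≥ 104. Minimum total cost: 98.

98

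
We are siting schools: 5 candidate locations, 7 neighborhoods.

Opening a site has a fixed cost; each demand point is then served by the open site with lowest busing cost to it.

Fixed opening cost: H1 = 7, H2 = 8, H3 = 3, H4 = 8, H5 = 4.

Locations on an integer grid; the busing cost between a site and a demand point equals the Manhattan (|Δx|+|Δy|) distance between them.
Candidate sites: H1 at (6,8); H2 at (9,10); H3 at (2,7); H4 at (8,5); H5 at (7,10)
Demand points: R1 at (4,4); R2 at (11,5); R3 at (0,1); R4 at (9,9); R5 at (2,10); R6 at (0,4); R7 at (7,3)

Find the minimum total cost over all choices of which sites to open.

Open {H3, H4}: assign each demand point to its cheapest open site.
  R1→H3 5, R2→H4 3, R3→H3 8, R4→H4 5, R5→H3 3, R6→H3 5, R7→H4 3
  busing cost 32, fixed 11 → total 43.
Compare {H3, H4, H5}: busing cost 30 + fixed 15 = 45.
Compare {H3, H5}: busing cost 40 + fixed 7 = 47.
Compare {H2, H3, H4}: busing cost 28 + fixed 19 = 47.
All other subsets cost ≥ 45. Minimum total cost: 43.

43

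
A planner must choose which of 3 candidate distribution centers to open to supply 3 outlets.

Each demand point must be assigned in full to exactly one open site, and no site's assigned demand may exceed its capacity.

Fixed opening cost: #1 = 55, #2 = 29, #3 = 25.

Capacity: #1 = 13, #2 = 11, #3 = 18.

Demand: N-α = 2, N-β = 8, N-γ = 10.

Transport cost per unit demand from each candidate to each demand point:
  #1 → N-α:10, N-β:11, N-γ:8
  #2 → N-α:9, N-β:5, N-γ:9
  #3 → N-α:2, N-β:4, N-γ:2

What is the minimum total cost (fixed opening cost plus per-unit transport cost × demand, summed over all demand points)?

118

Open {#2, #3}; cheapest assignment that respects the capacities:
  #2 (cap 11, load 8): N-β — cost 8×5 = 40
  #3 (cap 18, load 12): N-α, N-γ — cost 2×2 + 10×2 = 24
  Shipping 64, fixed 54 → total 118.
  Any other capacity-feasible assignment to {#2, #3} ships for at least 64.
Compare {#1, #3}: its best feasible assignment gives total 152.
Compare {#1, #2, #3}: its best feasible assignment gives total 173.
Every other set of open sites that can feasibly serve all demand totals ≥ 152 even under its best assignment. Minimum: 118.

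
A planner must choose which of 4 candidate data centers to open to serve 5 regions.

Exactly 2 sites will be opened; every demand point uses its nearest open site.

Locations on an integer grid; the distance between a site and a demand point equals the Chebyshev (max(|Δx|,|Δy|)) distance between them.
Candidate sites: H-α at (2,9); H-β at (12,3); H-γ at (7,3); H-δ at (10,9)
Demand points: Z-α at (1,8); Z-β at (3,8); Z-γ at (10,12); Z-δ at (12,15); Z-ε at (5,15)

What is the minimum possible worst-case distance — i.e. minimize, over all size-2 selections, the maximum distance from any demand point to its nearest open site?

6

Open {H-α, H-δ}.
  Farthest demand point is Z-δ at distance 6 (to H-δ); all others are ≤ 6.
With {H-γ, H-δ} the worst case is 6.
With {H-β, H-δ} the worst case is 9.
No size-2 selection achieves below 6.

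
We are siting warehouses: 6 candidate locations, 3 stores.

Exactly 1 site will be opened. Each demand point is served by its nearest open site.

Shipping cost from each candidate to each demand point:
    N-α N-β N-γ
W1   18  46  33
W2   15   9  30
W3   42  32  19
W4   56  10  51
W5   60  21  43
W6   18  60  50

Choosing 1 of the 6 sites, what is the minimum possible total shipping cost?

Open {W2}.
  N-α→W2 15, N-β→W2 9, N-γ→W2 30  ⇒ total 54.
Compare {W3}: total 93.
Compare {W1}: total 97.
No size-1 selection does better; minimum is 54.

54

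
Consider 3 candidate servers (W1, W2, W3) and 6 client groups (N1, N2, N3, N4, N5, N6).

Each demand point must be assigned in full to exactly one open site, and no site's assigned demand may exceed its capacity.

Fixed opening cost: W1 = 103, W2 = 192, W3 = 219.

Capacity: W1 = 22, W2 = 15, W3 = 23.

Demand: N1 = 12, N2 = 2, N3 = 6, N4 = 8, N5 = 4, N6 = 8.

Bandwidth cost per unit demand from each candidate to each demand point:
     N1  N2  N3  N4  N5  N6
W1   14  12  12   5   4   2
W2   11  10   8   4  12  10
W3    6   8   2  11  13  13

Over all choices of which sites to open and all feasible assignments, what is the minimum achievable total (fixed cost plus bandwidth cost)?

494

Open {W1, W3}; cheapest assignment that respects the capacities:
  W1 (cap 22, load 20): N4, N5, N6 — cost 8×5 + 4×4 + 8×2 = 72
  W3 (cap 23, load 20): N1, N2, N3 — cost 12×6 + 2×8 + 6×2 = 100
  Shipping 172, fixed 322 → total 494.
  Any other capacity-feasible assignment to {W1, W3} ships for at least 172.
Compare {W1, W2, W3}: its best feasible assignment gives total 678.
Every other set of open sites that can feasibly serve all demand totals ≥ 678 even under its best assignment. Minimum: 494.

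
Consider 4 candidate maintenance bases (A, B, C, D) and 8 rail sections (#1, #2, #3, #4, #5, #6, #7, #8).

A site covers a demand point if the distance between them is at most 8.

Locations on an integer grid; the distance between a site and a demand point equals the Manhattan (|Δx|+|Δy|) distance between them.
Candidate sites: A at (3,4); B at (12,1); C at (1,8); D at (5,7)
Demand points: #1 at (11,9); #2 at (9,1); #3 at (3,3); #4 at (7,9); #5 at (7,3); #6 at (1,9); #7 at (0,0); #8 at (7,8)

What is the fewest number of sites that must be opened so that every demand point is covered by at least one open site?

3

Coverage sets (demand points within 8 of each site):
  A: {#3, #5, #6, #7, #8}
  B: {#2, #5}
  C: {#3, #4, #6, #8}
  D: {#1, #3, #4, #5, #6, #8}
No 2 sites suffice: every size-2 union leaves at least one demand point uncovered.
But {A, B, D} covers everything, so the minimum is 3.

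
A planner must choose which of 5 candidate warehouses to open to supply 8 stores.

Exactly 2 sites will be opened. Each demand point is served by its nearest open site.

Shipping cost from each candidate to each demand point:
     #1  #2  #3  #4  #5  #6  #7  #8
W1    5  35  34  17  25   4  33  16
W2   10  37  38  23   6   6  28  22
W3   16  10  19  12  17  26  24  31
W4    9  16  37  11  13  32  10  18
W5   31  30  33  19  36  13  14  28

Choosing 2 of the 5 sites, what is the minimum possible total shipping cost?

Open {W1, W3}.
  #1→W1 5, #2→W3 10, #3→W3 19, #4→W3 12, #5→W3 17, #6→W1 4, #7→W3 24, #8→W1 16  ⇒ total 107.
Compare {W1, W4}: total 109.
Compare {W2, W3}: total 109.
No size-2 selection does better; minimum is 107.

107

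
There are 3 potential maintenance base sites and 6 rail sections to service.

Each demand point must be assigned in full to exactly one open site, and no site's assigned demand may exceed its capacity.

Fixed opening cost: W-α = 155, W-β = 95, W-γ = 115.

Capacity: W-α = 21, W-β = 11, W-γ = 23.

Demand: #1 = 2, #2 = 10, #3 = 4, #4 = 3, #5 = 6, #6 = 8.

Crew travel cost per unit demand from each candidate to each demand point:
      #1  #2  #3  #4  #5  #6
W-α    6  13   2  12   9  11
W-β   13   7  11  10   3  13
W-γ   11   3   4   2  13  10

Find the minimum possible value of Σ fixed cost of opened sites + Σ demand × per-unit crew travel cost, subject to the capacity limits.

Open {W-β, W-γ}; cheapest assignment that respects the capacities:
  W-β (cap 11, load 11): #1, #4, #5 — cost 2×13 + 3×10 + 6×3 = 74
  W-γ (cap 23, load 22): #2, #3, #6 — cost 10×3 + 4×4 + 8×10 = 126
  Shipping 200, fixed 210 → total 410.
  Any other capacity-feasible assignment to {W-β, W-γ} ships for at least 200.
Compare {W-α, W-γ}: its best feasible assignment gives total 460.
Compare {W-α, W-β, W-γ}: its best feasible assignment gives total 519.
Every other set of open sites that can feasibly serve all demand totals ≥ 460 even under its best assignment. Minimum: 410.

410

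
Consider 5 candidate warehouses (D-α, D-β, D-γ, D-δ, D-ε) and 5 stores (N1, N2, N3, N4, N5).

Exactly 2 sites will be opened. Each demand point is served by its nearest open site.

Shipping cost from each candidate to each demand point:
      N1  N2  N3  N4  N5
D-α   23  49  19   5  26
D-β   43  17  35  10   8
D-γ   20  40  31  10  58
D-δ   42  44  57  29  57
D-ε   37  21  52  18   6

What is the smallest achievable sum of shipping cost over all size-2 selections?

72

Open {D-α, D-β}.
  N1→D-α 23, N2→D-β 17, N3→D-α 19, N4→D-α 5, N5→D-β 8  ⇒ total 72.
Compare {D-α, D-ε}: total 74.
Compare {D-β, D-γ}: total 86.
No size-2 selection does better; minimum is 72.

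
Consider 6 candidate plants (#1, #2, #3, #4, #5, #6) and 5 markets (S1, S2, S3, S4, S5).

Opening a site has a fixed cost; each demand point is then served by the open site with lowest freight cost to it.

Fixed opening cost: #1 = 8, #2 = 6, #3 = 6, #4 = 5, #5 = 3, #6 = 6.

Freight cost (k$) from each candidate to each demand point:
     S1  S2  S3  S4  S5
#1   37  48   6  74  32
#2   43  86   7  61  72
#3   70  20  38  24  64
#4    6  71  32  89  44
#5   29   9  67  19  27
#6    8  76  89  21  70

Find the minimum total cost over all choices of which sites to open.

Open {#2, #4, #5}: assign each demand point to its cheapest open site.
  S1→#4 6, S2→#5 9, S3→#2 7, S4→#5 19, S5→#5 27
  freight cost 68, fixed 14 → total 82.
Compare {#1, #4, #5}: freight cost 67 + fixed 16 = 83.
Compare {#2, #5, #6}: freight cost 70 + fixed 15 = 85.
Compare {#1, #5, #6}: freight cost 69 + fixed 17 = 86.
All other subsets cost ≥ 83. Minimum total cost: 82.

82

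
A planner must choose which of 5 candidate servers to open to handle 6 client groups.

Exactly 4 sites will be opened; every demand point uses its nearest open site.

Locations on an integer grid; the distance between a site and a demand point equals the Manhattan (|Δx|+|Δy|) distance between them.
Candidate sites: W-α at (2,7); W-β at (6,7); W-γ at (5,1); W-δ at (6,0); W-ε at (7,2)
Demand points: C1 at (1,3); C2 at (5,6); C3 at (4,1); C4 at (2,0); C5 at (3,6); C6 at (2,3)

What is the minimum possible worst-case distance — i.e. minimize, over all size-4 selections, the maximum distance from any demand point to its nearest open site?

5

Open {W-α, W-β, W-γ, W-δ}.
  Farthest demand point is C1 at distance 5 (to W-α); all others are ≤ 5.
With {W-α, W-β, W-γ, W-ε} the worst case is 5.
With {W-α, W-β, W-δ, W-ε} the worst case is 5.
No size-4 selection achieves below 5.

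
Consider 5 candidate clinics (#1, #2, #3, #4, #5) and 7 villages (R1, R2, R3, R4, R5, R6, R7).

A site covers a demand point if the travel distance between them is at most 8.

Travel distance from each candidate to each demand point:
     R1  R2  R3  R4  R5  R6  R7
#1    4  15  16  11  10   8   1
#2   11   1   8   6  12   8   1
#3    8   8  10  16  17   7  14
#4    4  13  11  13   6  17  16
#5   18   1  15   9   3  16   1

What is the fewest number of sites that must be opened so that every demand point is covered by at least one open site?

2

Coverage sets (demand points within 8 of each site):
  #1: {R1, R6, R7}
  #2: {R2, R3, R4, R6, R7}
  #3: {R1, R2, R6}
  #4: {R1, R5}
  #5: {R2, R5, R7}
No single site covers all 7 demand points.
But {#2, #4} covers everything, so the minimum is 2.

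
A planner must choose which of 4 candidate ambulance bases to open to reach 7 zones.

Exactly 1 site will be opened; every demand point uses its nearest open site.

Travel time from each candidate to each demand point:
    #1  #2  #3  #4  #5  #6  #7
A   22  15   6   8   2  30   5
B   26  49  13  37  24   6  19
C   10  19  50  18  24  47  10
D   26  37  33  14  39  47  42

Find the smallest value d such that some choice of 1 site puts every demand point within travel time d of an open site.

30

Open {A}.
  Farthest demand point is #6 at travel time 30 (to A); all others are ≤ 30.
With {D} the worst case is 47.
With {B} the worst case is 49.
No size-1 selection achieves below 30.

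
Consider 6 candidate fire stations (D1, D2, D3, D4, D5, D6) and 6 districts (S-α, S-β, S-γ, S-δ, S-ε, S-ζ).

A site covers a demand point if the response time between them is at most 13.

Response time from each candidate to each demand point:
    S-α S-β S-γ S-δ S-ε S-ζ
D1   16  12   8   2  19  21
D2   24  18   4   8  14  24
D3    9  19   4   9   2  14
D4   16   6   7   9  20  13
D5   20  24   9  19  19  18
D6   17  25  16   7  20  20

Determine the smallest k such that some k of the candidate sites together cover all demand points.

2

Coverage sets (demand points within 13 of each site):
  D1: {S-β, S-γ, S-δ}
  D2: {S-γ, S-δ}
  D3: {S-α, S-γ, S-δ, S-ε}
  D4: {S-β, S-γ, S-δ, S-ζ}
  D5: {S-γ}
  D6: {S-δ}
No single site covers all 6 demand points.
But {D3, D4} covers everything, so the minimum is 2.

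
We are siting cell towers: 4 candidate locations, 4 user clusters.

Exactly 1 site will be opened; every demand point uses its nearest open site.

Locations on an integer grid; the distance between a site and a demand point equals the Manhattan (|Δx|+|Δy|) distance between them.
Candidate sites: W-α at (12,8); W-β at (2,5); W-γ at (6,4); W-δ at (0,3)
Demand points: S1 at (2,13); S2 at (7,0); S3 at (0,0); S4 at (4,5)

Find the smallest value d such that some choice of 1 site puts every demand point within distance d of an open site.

10

Open {W-β}.
  Farthest demand point is S2 at distance 10 (to W-β); all others are ≤ 10.
With {W-δ} the worst case is 12.
With {W-γ} the worst case is 13.
No size-1 selection achieves below 10.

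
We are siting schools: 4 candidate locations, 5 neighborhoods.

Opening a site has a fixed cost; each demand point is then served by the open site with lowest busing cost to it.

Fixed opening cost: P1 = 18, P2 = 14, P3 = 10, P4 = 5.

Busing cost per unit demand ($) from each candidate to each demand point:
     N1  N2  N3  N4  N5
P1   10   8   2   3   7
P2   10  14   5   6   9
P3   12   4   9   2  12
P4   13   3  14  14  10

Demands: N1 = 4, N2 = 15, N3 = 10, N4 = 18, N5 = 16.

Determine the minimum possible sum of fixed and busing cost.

286

Open {P1, P3, P4}: assign each demand point to its cheapest open site.
  N1→P1 4×10=40, N2→P4 15×3=45, N3→P1 10×2=20, N4→P3 18×2=36, N5→P1 16×7=112
  busing cost 253, fixed 33 → total 286.
Compare {P1, P4}: busing cost 271 + fixed 23 = 294.
Compare {P1, P3}: busing cost 268 + fixed 28 = 296.
Compare {P1, P2, P3, P4}: busing cost 253 + fixed 47 = 300.
All other subsets cost ≥ 294. Minimum total cost: 286.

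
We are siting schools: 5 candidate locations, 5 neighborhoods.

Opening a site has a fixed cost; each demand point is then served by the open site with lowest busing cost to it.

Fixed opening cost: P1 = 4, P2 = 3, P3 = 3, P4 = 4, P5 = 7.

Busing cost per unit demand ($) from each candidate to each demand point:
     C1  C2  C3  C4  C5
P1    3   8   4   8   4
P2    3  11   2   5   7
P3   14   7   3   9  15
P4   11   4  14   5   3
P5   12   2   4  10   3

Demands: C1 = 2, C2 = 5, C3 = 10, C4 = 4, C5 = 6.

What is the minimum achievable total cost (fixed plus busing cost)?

Open {P2, P5}: assign each demand point to its cheapest open site.
  C1→P2 2×3=6, C2→P5 5×2=10, C3→P2 10×2=20, C4→P2 4×5=20, C5→P5 6×3=18
  busing cost 74, fixed 10 → total 84.
Compare {P2, P3, P5}: busing cost 74 + fixed 13 = 87.
Compare {P1, P2, P5}: busing cost 74 + fixed 14 = 88.
Compare {P2, P4, P5}: busing cost 74 + fixed 14 = 88.
All other subsets cost ≥ 87. Minimum total cost: 84.

84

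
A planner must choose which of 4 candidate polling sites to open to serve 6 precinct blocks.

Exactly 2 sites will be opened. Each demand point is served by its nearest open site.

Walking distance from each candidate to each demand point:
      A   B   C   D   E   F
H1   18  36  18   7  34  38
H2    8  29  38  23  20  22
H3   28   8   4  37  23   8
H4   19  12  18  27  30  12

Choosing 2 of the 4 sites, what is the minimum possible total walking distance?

Open {H1, H3}.
  A→H1 18, B→H3 8, C→H3 4, D→H1 7, E→H3 23, F→H3 8  ⇒ total 68.
Compare {H2, H3}: total 71.
Compare {H3, H4}: total 89.
No size-2 selection does better; minimum is 68.

68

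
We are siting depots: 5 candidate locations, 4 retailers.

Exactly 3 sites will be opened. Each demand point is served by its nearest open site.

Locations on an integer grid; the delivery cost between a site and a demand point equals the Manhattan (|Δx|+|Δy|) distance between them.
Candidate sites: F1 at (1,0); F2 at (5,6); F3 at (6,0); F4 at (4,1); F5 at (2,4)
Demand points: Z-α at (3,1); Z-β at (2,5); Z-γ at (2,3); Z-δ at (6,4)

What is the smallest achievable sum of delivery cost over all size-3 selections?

6

Open {F2, F4, F5}.
  Z-α→F4 1, Z-β→F5 1, Z-γ→F5 1, Z-δ→F2 3  ⇒ total 6.
Compare {F1, F4, F5}: total 7.
Compare {F3, F4, F5}: total 7.
No size-3 selection does better; minimum is 6.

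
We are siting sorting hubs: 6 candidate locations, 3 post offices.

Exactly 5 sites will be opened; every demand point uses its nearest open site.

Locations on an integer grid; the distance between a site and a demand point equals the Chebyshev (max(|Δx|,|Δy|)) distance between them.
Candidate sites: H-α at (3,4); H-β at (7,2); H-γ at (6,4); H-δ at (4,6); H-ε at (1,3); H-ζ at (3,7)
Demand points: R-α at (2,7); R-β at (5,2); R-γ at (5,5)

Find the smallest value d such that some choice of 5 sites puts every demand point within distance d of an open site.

Open {H-α, H-β, H-γ, H-δ, H-ε}.
  Farthest demand point is R-α at distance 2 (to H-δ); all others are ≤ 2.
With {H-α, H-β, H-γ, H-δ, H-ζ} the worst case is 2.
With {H-α, H-β, H-γ, H-ε, H-ζ} the worst case is 2.
No size-5 selection achieves below 2.

2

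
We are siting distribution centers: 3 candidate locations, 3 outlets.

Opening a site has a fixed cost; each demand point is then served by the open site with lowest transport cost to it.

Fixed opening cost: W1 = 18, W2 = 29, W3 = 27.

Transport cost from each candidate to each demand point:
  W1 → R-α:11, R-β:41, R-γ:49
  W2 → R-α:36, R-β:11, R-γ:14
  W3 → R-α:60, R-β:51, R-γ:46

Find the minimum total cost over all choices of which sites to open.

83

Open {W1, W2}: assign each demand point to its cheapest open site.
  R-α→W1 11, R-β→W2 11, R-γ→W2 14
  transport cost 36, fixed 47 → total 83.
Compare {W2}: transport cost 61 + fixed 29 = 90.
Compare {W1, W2, W3}: transport cost 36 + fixed 74 = 110.
Compare {W2, W3}: transport cost 61 + fixed 56 = 117.
All other subsets cost ≥ 90. Minimum total cost: 83.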